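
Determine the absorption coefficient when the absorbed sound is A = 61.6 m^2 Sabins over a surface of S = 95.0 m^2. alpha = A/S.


Absorption coefficient = absorbed power / incident power
alpha = A / S = 61.6 / 95.0 = 0.64842


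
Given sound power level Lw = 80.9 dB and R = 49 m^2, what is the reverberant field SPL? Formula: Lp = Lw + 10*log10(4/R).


4/R = 4/49 = 0.0816327
Lp = 80.9 + 10*log10(0.0816327) = 70.019 dB


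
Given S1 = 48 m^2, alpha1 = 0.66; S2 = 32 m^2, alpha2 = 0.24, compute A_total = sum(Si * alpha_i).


48 * 0.66 = 31.68
32 * 0.24 = 7.68
A_total = 31.68 + 7.68 = 39.36 m^2


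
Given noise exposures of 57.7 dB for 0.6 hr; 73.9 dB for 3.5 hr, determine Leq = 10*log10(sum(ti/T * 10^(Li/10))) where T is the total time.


T_total = 0.6 + 3.5 = 4.1 hr
(0.6/4.1) * 10^(57.7/10) = 86172.2
(3.5/4.1) * 10^(73.9/10) = 2.09548e+07
Sum = 86172.2 + 2.09548e+07 = 2.1041e+07
Leq = 10*log10(2.1041e+07) = 73.231 dB


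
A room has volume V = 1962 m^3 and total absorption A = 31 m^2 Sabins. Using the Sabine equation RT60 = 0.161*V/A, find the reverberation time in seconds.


RT60 = 0.161 * 1962 / 31 = 10.19 s


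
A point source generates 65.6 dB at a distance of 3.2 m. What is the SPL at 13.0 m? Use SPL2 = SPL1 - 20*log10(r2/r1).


r2/r1 = 13.0/3.2 = 4.0625
Correction = 20*log10(4.0625) = 12.1759 dB
SPL2 = 65.6 - 12.1759 = 53.424 dB


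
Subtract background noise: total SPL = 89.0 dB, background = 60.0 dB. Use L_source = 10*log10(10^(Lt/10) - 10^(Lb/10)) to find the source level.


10^(89.0/10) = 7.94328e+08
10^(60.0/10) = 1e+06
Difference = 7.94328e+08 - 1e+06 = 7.93328e+08
L_source = 10*log10(7.93328e+08) = 88.995 dB


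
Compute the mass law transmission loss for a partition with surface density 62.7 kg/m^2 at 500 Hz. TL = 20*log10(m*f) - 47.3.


m * f = 62.7 * 500 = 31350
20*log10(31350) = 89.9248 dB
TL = 89.9248 - 47.3 = 42.625 dB


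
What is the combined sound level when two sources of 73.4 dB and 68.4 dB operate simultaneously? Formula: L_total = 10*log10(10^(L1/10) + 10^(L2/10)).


10^(73.4/10) = 2.18776e+07
10^(68.4/10) = 6.91831e+06
Sum = 2.18776e+07 + 6.91831e+06 = 2.87959e+07
L_total = 10*log10(2.87959e+07) = 74.593 dB


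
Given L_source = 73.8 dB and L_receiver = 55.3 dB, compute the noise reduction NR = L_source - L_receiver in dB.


NR = L_source - L_receiver (difference between source and receiving room levels)
NR = 73.8 - 55.3 = 18.5 dB


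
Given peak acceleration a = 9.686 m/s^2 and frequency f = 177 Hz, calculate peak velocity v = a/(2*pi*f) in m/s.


omega = 2*pi*f = 2*pi*177 = 1112.12 rad/s
v = a / omega = 9.686 / 1112.12 = 0.0087095 m/s


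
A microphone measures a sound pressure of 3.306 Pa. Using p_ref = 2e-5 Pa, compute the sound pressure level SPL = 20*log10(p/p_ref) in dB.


p / p_ref = 3.306 / 2e-5 = 165300
SPL = 20 * log10(165300) = 104.37 dB


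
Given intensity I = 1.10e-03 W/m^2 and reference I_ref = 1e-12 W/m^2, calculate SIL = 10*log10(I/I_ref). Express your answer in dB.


I / I_ref = 1.10e-03 / 1e-12 = 1.1e+09
SIL = 10 * log10(1.1e+09) = 90.414 dB


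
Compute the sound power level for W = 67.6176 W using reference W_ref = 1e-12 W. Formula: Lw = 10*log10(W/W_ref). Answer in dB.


W / W_ref = 67.6176 / 1e-12 = 6.76176e+13
Lw = 10 * log10(6.76176e+13) = 138.3 dB


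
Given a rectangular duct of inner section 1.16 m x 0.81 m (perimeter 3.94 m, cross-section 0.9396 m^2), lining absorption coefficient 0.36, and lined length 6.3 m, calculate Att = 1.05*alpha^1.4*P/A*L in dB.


alpha^1.4 = 0.36^1.4 = 0.239234
Attenuation rate = 1.05 * alpha^1.4 * P / A
= 1.05 * 0.239234 * 3.94 / 0.9396 = 1.05333 dB/m
Total Att = 1.05333 * 6.3 = 6.636 dB


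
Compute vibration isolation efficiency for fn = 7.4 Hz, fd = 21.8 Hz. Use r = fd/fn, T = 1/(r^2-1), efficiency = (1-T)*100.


r = 21.8 / 7.4 = 2.94595
r^2 - 1 = 2.94595^2 - 1 = 7.67862
T = 1/7.67862 = 0.130232
Efficiency = (1 - 0.130232)*100 = 86.977 %


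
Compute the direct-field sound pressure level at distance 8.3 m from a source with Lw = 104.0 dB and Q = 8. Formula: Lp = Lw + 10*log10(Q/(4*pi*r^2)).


4*pi*r^2 = 4*pi*8.3^2 = 865.697 m^2
Q / (4*pi*r^2) = 8 / 865.697 = 0.00924111
Lp = 104.0 + 10*log10(0.00924111) = 83.657 dB


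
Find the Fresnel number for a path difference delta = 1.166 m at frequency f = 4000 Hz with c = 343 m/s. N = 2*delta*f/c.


N = 2*delta*f/c = 2*delta/lambda, where lambda = c/f
lambda = 343 / 4000 = 0.08575 m
N = 2 * 1.166 / 0.08575 = 27.195


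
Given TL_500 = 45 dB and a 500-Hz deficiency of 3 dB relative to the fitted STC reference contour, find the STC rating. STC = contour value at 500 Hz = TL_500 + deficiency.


By ASTM E413, STC = value of the fitted reference contour at 500 Hz.
Contour value at 500 Hz = TL_500 + deficiency = 45 + 3 = 48
STC = 48


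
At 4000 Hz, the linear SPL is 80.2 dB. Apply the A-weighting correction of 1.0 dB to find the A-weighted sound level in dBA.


A-weighting table: 4000 Hz -> 1.0 dB correction
SPL_A = SPL + correction = 80.2 + (1.0) = 81.2 dBA


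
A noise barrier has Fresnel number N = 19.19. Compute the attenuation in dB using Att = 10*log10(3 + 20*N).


3 + 20*N = 3 + 20*19.19 = 386.8
Att = 10*log10(386.8) = 25.875 dB


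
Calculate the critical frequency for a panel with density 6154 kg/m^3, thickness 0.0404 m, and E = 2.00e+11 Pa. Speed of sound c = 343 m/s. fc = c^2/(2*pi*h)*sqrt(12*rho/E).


12*rho/E = 12*6154/2.00e+11 = 3.6924e-07
sqrt(12*rho/E) = sqrt(3.6924e-07) = 0.000607651
c^2/(2*pi*h) = 343^2/(2*pi*0.0404) = 463476
fc = 463476 * 0.000607651 = 281.63 Hz


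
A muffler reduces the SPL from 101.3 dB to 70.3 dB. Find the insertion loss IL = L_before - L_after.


Insertion loss = SPL without muffler - SPL with muffler
IL = 101.3 - 70.3 = 31 dB


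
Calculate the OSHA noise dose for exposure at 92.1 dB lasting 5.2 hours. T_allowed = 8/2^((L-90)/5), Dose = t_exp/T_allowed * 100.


T_allowed = 8 / 2^((92.1 - 90)/5) = 5.9794 hr
Dose = 5.2 / 5.9794 * 100 = 86.965 %


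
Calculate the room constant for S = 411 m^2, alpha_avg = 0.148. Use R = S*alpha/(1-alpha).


R = 411 * 0.148 / (1 - 0.148) = 71.394 m^2


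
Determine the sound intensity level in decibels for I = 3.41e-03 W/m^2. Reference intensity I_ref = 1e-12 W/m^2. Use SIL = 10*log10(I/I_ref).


I / I_ref = 3.41e-03 / 1e-12 = 3.41e+09
SIL = 10 * log10(3.41e+09) = 95.328 dB


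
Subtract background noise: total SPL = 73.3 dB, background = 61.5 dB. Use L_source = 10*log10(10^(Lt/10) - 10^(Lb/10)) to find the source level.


10^(73.3/10) = 2.13796e+07
10^(61.5/10) = 1.41254e+06
Difference = 2.13796e+07 - 1.41254e+06 = 1.99671e+07
L_source = 10*log10(1.99671e+07) = 73.003 dB


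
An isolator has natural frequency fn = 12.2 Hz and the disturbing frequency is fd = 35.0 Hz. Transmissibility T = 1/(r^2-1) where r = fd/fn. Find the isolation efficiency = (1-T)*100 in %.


r = 35.0 / 12.2 = 2.86885
r^2 - 1 = 2.86885^2 - 1 = 7.2303
T = 1/7.2303 = 0.138307
Efficiency = (1 - 0.138307)*100 = 86.169 %


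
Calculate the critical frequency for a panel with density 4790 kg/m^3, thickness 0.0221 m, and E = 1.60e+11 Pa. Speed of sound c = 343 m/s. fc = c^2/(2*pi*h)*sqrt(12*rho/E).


12*rho/E = 12*4790/1.60e+11 = 3.5925e-07
sqrt(12*rho/E) = sqrt(3.5925e-07) = 0.000599375
c^2/(2*pi*h) = 343^2/(2*pi*0.0221) = 847259
fc = 847259 * 0.000599375 = 507.83 Hz


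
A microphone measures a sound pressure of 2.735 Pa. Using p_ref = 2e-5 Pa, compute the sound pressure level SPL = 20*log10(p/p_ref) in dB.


p / p_ref = 2.735 / 2e-5 = 136750
SPL = 20 * log10(136750) = 102.72 dB


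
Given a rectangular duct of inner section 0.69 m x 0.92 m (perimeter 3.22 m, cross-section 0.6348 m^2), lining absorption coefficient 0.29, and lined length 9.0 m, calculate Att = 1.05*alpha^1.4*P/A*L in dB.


alpha^1.4 = 0.29^1.4 = 0.176749
Attenuation rate = 1.05 * alpha^1.4 * P / A
= 1.05 * 0.176749 * 3.22 / 0.6348 = 0.941381 dB/m
Total Att = 0.941381 * 9.0 = 8.4724 dB


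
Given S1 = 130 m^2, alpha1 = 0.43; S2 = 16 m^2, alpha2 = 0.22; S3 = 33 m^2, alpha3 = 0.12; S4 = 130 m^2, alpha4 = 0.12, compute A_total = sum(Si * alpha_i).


130 * 0.43 = 55.9
16 * 0.22 = 3.52
33 * 0.12 = 3.96
130 * 0.12 = 15.6
A_total = 55.9 + 3.52 + 3.96 + 15.6 = 78.98 m^2


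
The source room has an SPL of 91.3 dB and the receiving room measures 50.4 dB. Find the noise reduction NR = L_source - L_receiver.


NR = L_source - L_receiver (difference between source and receiving room levels)
NR = 91.3 - 50.4 = 40.9 dB


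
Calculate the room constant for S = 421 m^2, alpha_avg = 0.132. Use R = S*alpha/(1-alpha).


R = 421 * 0.132 / (1 - 0.132) = 64.023 m^2


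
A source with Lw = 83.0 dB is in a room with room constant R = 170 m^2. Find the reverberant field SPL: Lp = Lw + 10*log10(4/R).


4/R = 4/170 = 0.0235294
Lp = 83.0 + 10*log10(0.0235294) = 66.716 dB


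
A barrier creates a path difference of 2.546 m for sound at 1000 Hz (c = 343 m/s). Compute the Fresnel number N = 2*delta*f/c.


N = 2*delta*f/c = 2*delta/lambda, where lambda = c/f
lambda = 343 / 1000 = 0.343 m
N = 2 * 2.546 / 0.343 = 14.845


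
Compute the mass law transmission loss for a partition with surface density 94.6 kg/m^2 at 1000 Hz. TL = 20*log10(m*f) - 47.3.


m * f = 94.6 * 1000 = 94600
20*log10(94600) = 99.5178 dB
TL = 99.5178 - 47.3 = 52.218 dB


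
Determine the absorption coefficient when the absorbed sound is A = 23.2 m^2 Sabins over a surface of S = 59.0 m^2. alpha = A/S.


Absorption coefficient = absorbed power / incident power
alpha = A / S = 23.2 / 59.0 = 0.39322


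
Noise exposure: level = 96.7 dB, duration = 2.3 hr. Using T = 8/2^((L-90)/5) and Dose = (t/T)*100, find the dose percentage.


T_allowed = 8 / 2^((96.7 - 90)/5) = 3.16017 hr
Dose = 2.3 / 3.16017 * 100 = 72.781 %


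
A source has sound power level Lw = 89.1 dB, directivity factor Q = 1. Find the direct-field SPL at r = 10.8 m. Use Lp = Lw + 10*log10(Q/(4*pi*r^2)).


4*pi*r^2 = 4*pi*10.8^2 = 1465.74 m^2
Q / (4*pi*r^2) = 1 / 1465.74 = 0.000682249
Lp = 89.1 + 10*log10(0.000682249) = 57.439 dB


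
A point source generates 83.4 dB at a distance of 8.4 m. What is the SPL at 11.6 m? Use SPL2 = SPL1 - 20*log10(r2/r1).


r2/r1 = 11.6/8.4 = 1.38095
Correction = 20*log10(1.38095) = 2.80356 dB
SPL2 = 83.4 - 2.80356 = 80.596 dB


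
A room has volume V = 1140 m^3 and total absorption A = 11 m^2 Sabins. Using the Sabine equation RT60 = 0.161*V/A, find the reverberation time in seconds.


RT60 = 0.161 * 1140 / 11 = 16.685 s


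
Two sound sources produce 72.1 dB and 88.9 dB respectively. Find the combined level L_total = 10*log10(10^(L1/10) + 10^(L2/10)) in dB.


10^(72.1/10) = 1.62181e+07
10^(88.9/10) = 7.76247e+08
Sum = 1.62181e+07 + 7.76247e+08 = 7.92465e+08
L_total = 10*log10(7.92465e+08) = 88.99 dB


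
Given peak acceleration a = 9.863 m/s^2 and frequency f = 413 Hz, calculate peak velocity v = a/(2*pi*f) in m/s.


omega = 2*pi*f = 2*pi*413 = 2594.96 rad/s
v = a / omega = 9.863 / 2594.96 = 0.0038008 m/s


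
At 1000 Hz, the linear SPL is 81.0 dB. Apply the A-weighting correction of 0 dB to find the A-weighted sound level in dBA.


A-weighting table: 1000 Hz -> 0 dB correction
SPL_A = SPL + correction = 81.0 + (0) = 81 dBA


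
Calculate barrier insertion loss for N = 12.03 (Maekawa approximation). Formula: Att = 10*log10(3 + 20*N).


3 + 20*N = 3 + 20*12.03 = 243.6
Att = 10*log10(243.6) = 23.867 dB


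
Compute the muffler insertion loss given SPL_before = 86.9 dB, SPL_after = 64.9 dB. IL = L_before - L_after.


Insertion loss = SPL without muffler - SPL with muffler
IL = 86.9 - 64.9 = 22 dB


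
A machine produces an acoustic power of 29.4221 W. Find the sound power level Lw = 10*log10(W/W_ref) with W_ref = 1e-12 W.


W / W_ref = 29.4221 / 1e-12 = 2.94221e+13
Lw = 10 * log10(2.94221e+13) = 134.69 dB


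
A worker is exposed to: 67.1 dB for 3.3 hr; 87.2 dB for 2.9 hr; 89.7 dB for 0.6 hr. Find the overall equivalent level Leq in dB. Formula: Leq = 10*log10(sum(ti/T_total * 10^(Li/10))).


T_total = 3.3 + 2.9 + 0.6 = 6.8 hr
(3.3/6.8) * 10^(67.1/10) = 2.48889e+06
(2.9/6.8) * 10^(87.2/10) = 2.23815e+08
(0.6/6.8) * 10^(89.7/10) = 8.2346e+07
Sum = 2.48889e+06 + 2.23815e+08 + 8.2346e+07 = 3.0865e+08
Leq = 10*log10(3.0865e+08) = 84.895 dB


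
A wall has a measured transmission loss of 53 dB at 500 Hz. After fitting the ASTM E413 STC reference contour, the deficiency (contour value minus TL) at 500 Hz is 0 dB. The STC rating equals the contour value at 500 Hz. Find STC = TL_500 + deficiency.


By ASTM E413, STC = value of the fitted reference contour at 500 Hz.
Contour value at 500 Hz = TL_500 + deficiency = 53 + 0 = 53
STC = 53


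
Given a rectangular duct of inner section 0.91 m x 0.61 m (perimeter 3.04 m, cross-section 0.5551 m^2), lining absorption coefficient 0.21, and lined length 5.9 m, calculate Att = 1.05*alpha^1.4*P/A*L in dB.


alpha^1.4 = 0.21^1.4 = 0.112488
Attenuation rate = 1.05 * alpha^1.4 * P / A
= 1.05 * 0.112488 * 3.04 / 0.5551 = 0.646841 dB/m
Total Att = 0.646841 * 5.9 = 3.8164 dB


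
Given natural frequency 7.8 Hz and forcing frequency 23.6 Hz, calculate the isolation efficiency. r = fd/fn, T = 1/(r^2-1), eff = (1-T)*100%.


r = 23.6 / 7.8 = 3.02564
r^2 - 1 = 3.02564^2 - 1 = 8.1545
T = 1/8.1545 = 0.122632
Efficiency = (1 - 0.122632)*100 = 87.737 %


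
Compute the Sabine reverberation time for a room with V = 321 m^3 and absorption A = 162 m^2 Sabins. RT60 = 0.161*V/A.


RT60 = 0.161 * 321 / 162 = 0.31902 s


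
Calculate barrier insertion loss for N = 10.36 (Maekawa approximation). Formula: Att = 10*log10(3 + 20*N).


3 + 20*N = 3 + 20*10.36 = 210.2
Att = 10*log10(210.2) = 23.226 dB


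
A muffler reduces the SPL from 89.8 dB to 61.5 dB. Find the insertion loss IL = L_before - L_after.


Insertion loss = SPL without muffler - SPL with muffler
IL = 89.8 - 61.5 = 28.3 dB


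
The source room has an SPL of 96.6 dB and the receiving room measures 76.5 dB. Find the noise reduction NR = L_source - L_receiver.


NR = L_source - L_receiver (difference between source and receiving room levels)
NR = 96.6 - 76.5 = 20.1 dB


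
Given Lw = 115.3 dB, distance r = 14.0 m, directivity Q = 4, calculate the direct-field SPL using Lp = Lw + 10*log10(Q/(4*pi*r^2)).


4*pi*r^2 = 4*pi*14.0^2 = 2463.01 m^2
Q / (4*pi*r^2) = 4 / 2463.01 = 0.00162403
Lp = 115.3 + 10*log10(0.00162403) = 87.406 dB


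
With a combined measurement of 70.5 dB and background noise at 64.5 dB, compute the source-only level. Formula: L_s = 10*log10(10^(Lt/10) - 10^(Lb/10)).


10^(70.5/10) = 1.12202e+07
10^(64.5/10) = 2.81838e+06
Difference = 1.12202e+07 - 2.81838e+06 = 8.40182e+06
L_source = 10*log10(8.40182e+06) = 69.244 dB


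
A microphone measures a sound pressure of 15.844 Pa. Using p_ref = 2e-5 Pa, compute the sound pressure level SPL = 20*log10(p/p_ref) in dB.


p / p_ref = 15.844 / 2e-5 = 792200
SPL = 20 * log10(792200) = 117.98 dB


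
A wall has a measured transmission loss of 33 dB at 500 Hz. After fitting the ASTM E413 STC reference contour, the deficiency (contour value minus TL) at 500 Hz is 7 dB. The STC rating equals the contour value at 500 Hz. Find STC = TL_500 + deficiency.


By ASTM E413, STC = value of the fitted reference contour at 500 Hz.
Contour value at 500 Hz = TL_500 + deficiency = 33 + 7 = 40
STC = 40


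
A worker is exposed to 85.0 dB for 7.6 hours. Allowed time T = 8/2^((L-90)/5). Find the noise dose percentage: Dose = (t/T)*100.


T_allowed = 8 / 2^((85.0 - 90)/5) = 16 hr
Dose = 7.6 / 16 * 100 = 47.5 %


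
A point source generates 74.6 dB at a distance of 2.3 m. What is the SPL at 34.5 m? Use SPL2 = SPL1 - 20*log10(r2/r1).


r2/r1 = 34.5/2.3 = 15
Correction = 20*log10(15) = 23.5218 dB
SPL2 = 74.6 - 23.5218 = 51.078 dB


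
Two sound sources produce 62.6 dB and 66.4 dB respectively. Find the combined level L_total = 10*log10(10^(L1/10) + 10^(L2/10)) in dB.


10^(62.6/10) = 1.8197e+06
10^(66.4/10) = 4.36516e+06
Sum = 1.8197e+06 + 4.36516e+06 = 6.18486e+06
L_total = 10*log10(6.18486e+06) = 67.913 dB


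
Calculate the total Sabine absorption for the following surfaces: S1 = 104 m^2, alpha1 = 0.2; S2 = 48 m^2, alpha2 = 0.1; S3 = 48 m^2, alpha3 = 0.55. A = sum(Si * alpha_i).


104 * 0.2 = 20.8
48 * 0.1 = 4.8
48 * 0.55 = 26.4
A_total = 20.8 + 4.8 + 26.4 = 52 m^2


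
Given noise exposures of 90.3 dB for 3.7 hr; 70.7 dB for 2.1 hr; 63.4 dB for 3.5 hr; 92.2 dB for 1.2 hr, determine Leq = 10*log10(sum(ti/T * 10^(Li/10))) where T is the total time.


T_total = 3.7 + 2.1 + 3.5 + 1.2 = 10.5 hr
(3.7/10.5) * 10^(90.3/10) = 3.77583e+08
(2.1/10.5) * 10^(70.7/10) = 2.3498e+06
(3.5/10.5) * 10^(63.4/10) = 729254
(1.2/10.5) * 10^(92.2/10) = 1.89667e+08
Sum = 3.77583e+08 + 2.3498e+06 + 729254 + 1.89667e+08 = 5.70329e+08
Leq = 10*log10(5.70329e+08) = 87.561 dB


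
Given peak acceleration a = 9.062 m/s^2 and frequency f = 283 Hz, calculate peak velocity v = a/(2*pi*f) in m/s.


omega = 2*pi*f = 2*pi*283 = 1778.14 rad/s
v = a / omega = 9.062 / 1778.14 = 0.0050963 m/s


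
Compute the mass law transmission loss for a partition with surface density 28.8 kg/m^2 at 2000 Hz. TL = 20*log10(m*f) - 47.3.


m * f = 28.8 * 2000 = 57600
20*log10(57600) = 95.2084 dB
TL = 95.2084 - 47.3 = 47.908 dB


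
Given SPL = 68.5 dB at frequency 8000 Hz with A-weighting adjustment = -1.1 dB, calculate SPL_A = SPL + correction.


A-weighting table: 8000 Hz -> -1.1 dB correction
SPL_A = SPL + correction = 68.5 + (-1.1) = 67.4 dBA


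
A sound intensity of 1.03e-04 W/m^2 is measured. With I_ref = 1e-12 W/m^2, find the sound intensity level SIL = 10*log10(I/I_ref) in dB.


I / I_ref = 1.03e-04 / 1e-12 = 1.03e+08
SIL = 10 * log10(1.03e+08) = 80.128 dB


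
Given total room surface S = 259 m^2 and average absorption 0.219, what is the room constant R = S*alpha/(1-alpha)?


R = 259 * 0.219 / (1 - 0.219) = 72.626 m^2


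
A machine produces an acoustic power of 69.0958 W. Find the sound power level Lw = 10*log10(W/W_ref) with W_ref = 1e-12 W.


W / W_ref = 69.0958 / 1e-12 = 6.90958e+13
Lw = 10 * log10(6.90958e+13) = 138.39 dB


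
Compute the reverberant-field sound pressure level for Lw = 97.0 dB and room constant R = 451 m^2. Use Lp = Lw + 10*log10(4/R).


4/R = 4/451 = 0.00886918
Lp = 97.0 + 10*log10(0.00886918) = 76.479 dB


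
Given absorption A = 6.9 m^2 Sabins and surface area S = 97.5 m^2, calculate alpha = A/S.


Absorption coefficient = absorbed power / incident power
alpha = A / S = 6.9 / 97.5 = 0.070769


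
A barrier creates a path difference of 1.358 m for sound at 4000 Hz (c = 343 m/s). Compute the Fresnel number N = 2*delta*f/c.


N = 2*delta*f/c = 2*delta/lambda, where lambda = c/f
lambda = 343 / 4000 = 0.08575 m
N = 2 * 1.358 / 0.08575 = 31.673


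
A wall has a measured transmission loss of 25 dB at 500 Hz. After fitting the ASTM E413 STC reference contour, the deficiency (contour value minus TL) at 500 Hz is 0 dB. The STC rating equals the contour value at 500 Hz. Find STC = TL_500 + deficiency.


By ASTM E413, STC = value of the fitted reference contour at 500 Hz.
Contour value at 500 Hz = TL_500 + deficiency = 25 + 0 = 25
STC = 25


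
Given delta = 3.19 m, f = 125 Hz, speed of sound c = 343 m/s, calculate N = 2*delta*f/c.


N = 2*delta*f/c = 2*delta/lambda, where lambda = c/f
lambda = 343 / 125 = 2.744 m
N = 2 * 3.19 / 2.744 = 2.3251


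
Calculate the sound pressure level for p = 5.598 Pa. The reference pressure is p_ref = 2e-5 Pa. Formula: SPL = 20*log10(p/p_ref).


p / p_ref = 5.598 / 2e-5 = 279900
SPL = 20 * log10(279900) = 108.94 dB


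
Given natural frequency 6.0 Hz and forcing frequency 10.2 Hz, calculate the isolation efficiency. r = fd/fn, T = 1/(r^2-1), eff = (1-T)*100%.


r = 10.2 / 6.0 = 1.7
r^2 - 1 = 1.7^2 - 1 = 1.89
T = 1/1.89 = 0.529101
Efficiency = (1 - 0.529101)*100 = 47.09 %


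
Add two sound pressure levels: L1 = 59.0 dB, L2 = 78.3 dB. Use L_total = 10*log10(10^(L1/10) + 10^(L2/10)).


10^(59.0/10) = 794328
10^(78.3/10) = 6.76083e+07
Sum = 794328 + 6.76083e+07 = 6.84026e+07
L_total = 10*log10(6.84026e+07) = 78.351 dB


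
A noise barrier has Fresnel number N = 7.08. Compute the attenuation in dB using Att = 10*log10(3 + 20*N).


3 + 20*N = 3 + 20*7.08 = 144.6
Att = 10*log10(144.6) = 21.602 dB


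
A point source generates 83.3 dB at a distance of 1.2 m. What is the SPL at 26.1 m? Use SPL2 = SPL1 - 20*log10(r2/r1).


r2/r1 = 26.1/1.2 = 21.75
Correction = 20*log10(21.75) = 26.7492 dB
SPL2 = 83.3 - 26.7492 = 56.551 dB


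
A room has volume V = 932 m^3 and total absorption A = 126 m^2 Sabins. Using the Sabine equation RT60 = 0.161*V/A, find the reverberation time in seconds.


RT60 = 0.161 * 932 / 126 = 1.1909 s


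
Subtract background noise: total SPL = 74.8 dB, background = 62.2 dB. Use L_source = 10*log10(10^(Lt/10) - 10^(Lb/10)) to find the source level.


10^(74.8/10) = 3.01995e+07
10^(62.2/10) = 1.65959e+06
Difference = 3.01995e+07 - 1.65959e+06 = 2.85399e+07
L_source = 10*log10(2.85399e+07) = 74.555 dB


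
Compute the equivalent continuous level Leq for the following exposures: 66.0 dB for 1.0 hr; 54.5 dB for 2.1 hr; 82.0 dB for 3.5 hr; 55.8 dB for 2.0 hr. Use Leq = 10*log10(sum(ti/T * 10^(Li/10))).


T_total = 1.0 + 2.1 + 3.5 + 2.0 = 8.6 hr
(1.0/8.6) * 10^(66.0/10) = 462915
(2.1/8.6) * 10^(54.5/10) = 68821
(3.5/8.6) * 10^(82.0/10) = 6.45015e+07
(2.0/8.6) * 10^(55.8/10) = 88416.1
Sum = 462915 + 68821 + 6.45015e+07 + 88416.1 = 6.51217e+07
Leq = 10*log10(6.51217e+07) = 78.137 dB


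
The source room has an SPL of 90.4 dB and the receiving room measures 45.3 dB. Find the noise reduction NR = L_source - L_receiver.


NR = L_source - L_receiver (difference between source and receiving room levels)
NR = 90.4 - 45.3 = 45.1 dB


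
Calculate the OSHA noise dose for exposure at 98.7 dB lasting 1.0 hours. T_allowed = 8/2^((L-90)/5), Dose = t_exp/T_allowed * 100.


T_allowed = 8 / 2^((98.7 - 90)/5) = 2.39496 hr
Dose = 1.0 / 2.39496 * 100 = 41.754 %


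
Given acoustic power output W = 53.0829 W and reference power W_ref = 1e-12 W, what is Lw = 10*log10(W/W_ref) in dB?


W / W_ref = 53.0829 / 1e-12 = 5.30829e+13
Lw = 10 * log10(5.30829e+13) = 137.25 dB


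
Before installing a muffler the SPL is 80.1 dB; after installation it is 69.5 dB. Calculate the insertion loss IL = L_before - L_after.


Insertion loss = SPL without muffler - SPL with muffler
IL = 80.1 - 69.5 = 10.6 dB


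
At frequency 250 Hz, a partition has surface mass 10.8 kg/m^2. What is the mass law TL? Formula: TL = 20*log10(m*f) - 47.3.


m * f = 10.8 * 250 = 2700
20*log10(2700) = 68.6273 dB
TL = 68.6273 - 47.3 = 21.327 dB


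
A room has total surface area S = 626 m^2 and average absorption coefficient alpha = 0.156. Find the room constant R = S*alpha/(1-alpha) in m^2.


R = 626 * 0.156 / (1 - 0.156) = 115.71 m^2


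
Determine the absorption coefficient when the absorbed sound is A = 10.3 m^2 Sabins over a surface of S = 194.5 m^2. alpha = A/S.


Absorption coefficient = absorbed power / incident power
alpha = A / S = 10.3 / 194.5 = 0.052956


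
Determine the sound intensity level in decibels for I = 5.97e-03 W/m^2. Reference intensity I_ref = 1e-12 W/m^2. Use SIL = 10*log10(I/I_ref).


I / I_ref = 5.97e-03 / 1e-12 = 5.97e+09
SIL = 10 * log10(5.97e+09) = 97.76 dB


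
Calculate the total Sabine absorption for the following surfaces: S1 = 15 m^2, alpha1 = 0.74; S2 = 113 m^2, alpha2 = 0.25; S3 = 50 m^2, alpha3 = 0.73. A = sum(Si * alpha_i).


15 * 0.74 = 11.1
113 * 0.25 = 28.25
50 * 0.73 = 36.5
A_total = 11.1 + 28.25 + 36.5 = 75.85 m^2


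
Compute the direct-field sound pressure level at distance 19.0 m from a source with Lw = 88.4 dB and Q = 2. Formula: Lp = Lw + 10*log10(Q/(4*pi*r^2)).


4*pi*r^2 = 4*pi*19.0^2 = 4536.46 m^2
Q / (4*pi*r^2) = 2 / 4536.46 = 0.000440872
Lp = 88.4 + 10*log10(0.000440872) = 54.843 dB


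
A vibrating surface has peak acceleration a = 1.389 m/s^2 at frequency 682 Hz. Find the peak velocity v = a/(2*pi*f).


omega = 2*pi*f = 2*pi*682 = 4285.13 rad/s
v = a / omega = 1.389 / 4285.13 = 0.00032414 m/s


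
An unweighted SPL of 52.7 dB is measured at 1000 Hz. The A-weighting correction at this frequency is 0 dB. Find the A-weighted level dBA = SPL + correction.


A-weighting table: 1000 Hz -> 0 dB correction
SPL_A = SPL + correction = 52.7 + (0) = 52.7 dBA


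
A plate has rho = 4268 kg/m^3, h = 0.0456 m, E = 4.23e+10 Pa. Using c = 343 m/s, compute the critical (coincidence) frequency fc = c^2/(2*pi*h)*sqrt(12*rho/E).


12*rho/E = 12*4268/4.23e+10 = 1.21078e-06
sqrt(12*rho/E) = sqrt(1.21078e-06) = 0.00110035
c^2/(2*pi*h) = 343^2/(2*pi*0.0456) = 410623
fc = 410623 * 0.00110035 = 451.83 Hz


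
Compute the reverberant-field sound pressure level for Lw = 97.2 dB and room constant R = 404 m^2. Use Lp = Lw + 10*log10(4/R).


4/R = 4/404 = 0.00990099
Lp = 97.2 + 10*log10(0.00990099) = 77.157 dB


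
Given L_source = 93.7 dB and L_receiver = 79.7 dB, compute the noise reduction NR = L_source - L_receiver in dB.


NR = L_source - L_receiver (difference between source and receiving room levels)
NR = 93.7 - 79.7 = 14 dB


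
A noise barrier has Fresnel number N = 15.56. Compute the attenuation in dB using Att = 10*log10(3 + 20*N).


3 + 20*N = 3 + 20*15.56 = 314.2
Att = 10*log10(314.2) = 24.972 dB


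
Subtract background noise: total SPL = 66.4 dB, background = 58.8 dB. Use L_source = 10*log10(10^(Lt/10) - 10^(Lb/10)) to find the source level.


10^(66.4/10) = 4.36516e+06
10^(58.8/10) = 758578
Difference = 4.36516e+06 - 758578 = 3.60658e+06
L_source = 10*log10(3.60658e+06) = 65.571 dB


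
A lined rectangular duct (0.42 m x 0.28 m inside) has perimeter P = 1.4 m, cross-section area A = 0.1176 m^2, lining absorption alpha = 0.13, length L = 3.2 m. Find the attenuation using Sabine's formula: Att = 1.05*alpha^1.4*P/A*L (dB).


alpha^1.4 = 0.13^1.4 = 0.0574805
Attenuation rate = 1.05 * alpha^1.4 * P / A
= 1.05 * 0.0574805 * 1.4 / 0.1176 = 0.718506 dB/m
Total Att = 0.718506 * 3.2 = 2.2992 dB


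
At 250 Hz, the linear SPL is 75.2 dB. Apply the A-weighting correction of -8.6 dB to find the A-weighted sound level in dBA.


A-weighting table: 250 Hz -> -8.6 dB correction
SPL_A = SPL + correction = 75.2 + (-8.6) = 66.6 dBA


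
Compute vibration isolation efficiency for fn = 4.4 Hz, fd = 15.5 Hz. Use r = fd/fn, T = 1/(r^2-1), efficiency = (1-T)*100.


r = 15.5 / 4.4 = 3.52273
r^2 - 1 = 3.52273^2 - 1 = 11.4096
T = 1/11.4096 = 0.0876455
Efficiency = (1 - 0.0876455)*100 = 91.235 %


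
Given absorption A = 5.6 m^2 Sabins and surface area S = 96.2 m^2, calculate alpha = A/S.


Absorption coefficient = absorbed power / incident power
alpha = A / S = 5.6 / 96.2 = 0.058212


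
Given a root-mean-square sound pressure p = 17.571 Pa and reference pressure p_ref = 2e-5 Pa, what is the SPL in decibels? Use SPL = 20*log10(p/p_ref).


p / p_ref = 17.571 / 2e-5 = 878550
SPL = 20 * log10(878550) = 118.88 dB


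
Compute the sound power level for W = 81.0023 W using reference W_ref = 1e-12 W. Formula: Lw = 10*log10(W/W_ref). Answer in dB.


W / W_ref = 81.0023 / 1e-12 = 8.10023e+13
Lw = 10 * log10(8.10023e+13) = 139.08 dB


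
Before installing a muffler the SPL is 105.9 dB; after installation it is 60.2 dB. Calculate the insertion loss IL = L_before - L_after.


Insertion loss = SPL without muffler - SPL with muffler
IL = 105.9 - 60.2 = 45.7 dB


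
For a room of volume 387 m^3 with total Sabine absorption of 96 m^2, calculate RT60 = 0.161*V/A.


RT60 = 0.161 * 387 / 96 = 0.64903 s


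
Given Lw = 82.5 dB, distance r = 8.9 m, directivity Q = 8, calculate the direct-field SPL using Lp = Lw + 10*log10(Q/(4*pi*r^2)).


4*pi*r^2 = 4*pi*8.9^2 = 995.382 m^2
Q / (4*pi*r^2) = 8 / 995.382 = 0.00803712
Lp = 82.5 + 10*log10(0.00803712) = 61.551 dB


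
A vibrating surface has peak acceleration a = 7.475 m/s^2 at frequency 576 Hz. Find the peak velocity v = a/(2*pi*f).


omega = 2*pi*f = 2*pi*576 = 3619.11 rad/s
v = a / omega = 7.475 / 3619.11 = 0.0020654 m/s


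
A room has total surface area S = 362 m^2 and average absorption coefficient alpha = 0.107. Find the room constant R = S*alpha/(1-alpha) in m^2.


R = 362 * 0.107 / (1 - 0.107) = 43.375 m^2


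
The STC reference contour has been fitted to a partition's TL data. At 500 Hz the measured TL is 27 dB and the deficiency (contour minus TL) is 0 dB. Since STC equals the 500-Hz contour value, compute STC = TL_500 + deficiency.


By ASTM E413, STC = value of the fitted reference contour at 500 Hz.
Contour value at 500 Hz = TL_500 + deficiency = 27 + 0 = 27
STC = 27


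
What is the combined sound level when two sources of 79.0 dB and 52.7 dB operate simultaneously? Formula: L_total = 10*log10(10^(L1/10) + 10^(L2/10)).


10^(79.0/10) = 7.94328e+07
10^(52.7/10) = 186209
Sum = 7.94328e+07 + 186209 = 7.9619e+07
L_total = 10*log10(7.9619e+07) = 79.01 dB


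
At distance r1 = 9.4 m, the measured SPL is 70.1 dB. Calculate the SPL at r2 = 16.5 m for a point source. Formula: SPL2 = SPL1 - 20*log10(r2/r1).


r2/r1 = 16.5/9.4 = 1.75532
Correction = 20*log10(1.75532) = 4.88713 dB
SPL2 = 70.1 - 4.88713 = 65.213 dB


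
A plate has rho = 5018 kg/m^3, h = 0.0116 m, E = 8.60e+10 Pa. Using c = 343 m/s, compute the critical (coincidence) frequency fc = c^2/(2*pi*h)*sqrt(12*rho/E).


12*rho/E = 12*5018/8.60e+10 = 7.00186e-07
sqrt(12*rho/E) = sqrt(7.00186e-07) = 0.000836771
c^2/(2*pi*h) = 343^2/(2*pi*0.0116) = 1.61417e+06
fc = 1.61417e+06 * 0.000836771 = 1350.7 Hz


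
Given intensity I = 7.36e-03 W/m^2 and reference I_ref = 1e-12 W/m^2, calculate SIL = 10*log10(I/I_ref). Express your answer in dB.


I / I_ref = 7.36e-03 / 1e-12 = 7.36e+09
SIL = 10 * log10(7.36e+09) = 98.669 dB


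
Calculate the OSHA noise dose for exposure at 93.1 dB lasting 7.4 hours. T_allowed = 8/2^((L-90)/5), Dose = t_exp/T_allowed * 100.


T_allowed = 8 / 2^((93.1 - 90)/5) = 5.20537 hr
Dose = 7.4 / 5.20537 * 100 = 142.16 %


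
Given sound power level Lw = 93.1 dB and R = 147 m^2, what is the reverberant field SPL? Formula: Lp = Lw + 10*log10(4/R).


4/R = 4/147 = 0.0272109
Lp = 93.1 + 10*log10(0.0272109) = 77.447 dB


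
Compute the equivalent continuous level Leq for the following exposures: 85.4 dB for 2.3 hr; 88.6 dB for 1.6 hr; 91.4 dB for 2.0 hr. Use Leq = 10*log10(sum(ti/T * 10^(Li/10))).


T_total = 2.3 + 1.6 + 2.0 = 5.9 hr
(2.3/5.9) * 10^(85.4/10) = 1.35169e+08
(1.6/5.9) * 10^(88.6/10) = 1.96457e+08
(2.0/5.9) * 10^(91.4/10) = 4.67927e+08
Sum = 1.35169e+08 + 1.96457e+08 + 4.67927e+08 = 7.99553e+08
Leq = 10*log10(7.99553e+08) = 89.028 dB


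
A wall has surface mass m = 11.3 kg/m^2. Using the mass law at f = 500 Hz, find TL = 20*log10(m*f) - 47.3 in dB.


m * f = 11.3 * 500 = 5650
20*log10(5650) = 75.041 dB
TL = 75.041 - 47.3 = 27.741 dB


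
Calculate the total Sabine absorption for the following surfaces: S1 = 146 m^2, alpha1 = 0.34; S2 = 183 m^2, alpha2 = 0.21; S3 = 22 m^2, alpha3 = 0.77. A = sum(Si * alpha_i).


146 * 0.34 = 49.64
183 * 0.21 = 38.43
22 * 0.77 = 16.94
A_total = 49.64 + 38.43 + 16.94 = 105.01 m^2


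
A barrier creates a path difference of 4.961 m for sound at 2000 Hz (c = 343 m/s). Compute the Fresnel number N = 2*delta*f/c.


N = 2*delta*f/c = 2*delta/lambda, where lambda = c/f
lambda = 343 / 2000 = 0.1715 m
N = 2 * 4.961 / 0.1715 = 57.854


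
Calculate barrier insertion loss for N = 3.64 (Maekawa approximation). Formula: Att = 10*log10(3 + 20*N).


3 + 20*N = 3 + 20*3.64 = 75.8
Att = 10*log10(75.8) = 18.797 dB


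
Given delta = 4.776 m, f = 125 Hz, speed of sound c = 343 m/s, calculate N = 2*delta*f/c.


N = 2*delta*f/c = 2*delta/lambda, where lambda = c/f
lambda = 343 / 125 = 2.744 m
N = 2 * 4.776 / 2.744 = 3.481


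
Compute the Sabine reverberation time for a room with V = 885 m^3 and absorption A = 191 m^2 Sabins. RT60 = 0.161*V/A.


RT60 = 0.161 * 885 / 191 = 0.74599 s


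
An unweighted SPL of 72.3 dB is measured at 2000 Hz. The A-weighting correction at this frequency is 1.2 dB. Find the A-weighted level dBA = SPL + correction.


A-weighting table: 2000 Hz -> 1.2 dB correction
SPL_A = SPL + correction = 72.3 + (1.2) = 73.5 dBA


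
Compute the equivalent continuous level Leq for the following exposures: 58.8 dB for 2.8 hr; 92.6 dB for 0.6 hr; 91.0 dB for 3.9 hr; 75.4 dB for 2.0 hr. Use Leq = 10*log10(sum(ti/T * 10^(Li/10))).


T_total = 2.8 + 0.6 + 3.9 + 2.0 = 9.3 hr
(2.8/9.3) * 10^(58.8/10) = 228389
(0.6/9.3) * 10^(92.6/10) = 1.174e+08
(3.9/9.3) * 10^(91.0/10) = 5.27936e+08
(2.0/9.3) * 10^(75.4/10) = 7.45671e+06
Sum = 228389 + 1.174e+08 + 5.27936e+08 + 7.45671e+06 = 6.53021e+08
Leq = 10*log10(6.53021e+08) = 88.149 dB


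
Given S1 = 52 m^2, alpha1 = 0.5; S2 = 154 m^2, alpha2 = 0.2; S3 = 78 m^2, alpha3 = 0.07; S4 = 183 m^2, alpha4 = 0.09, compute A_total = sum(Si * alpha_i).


52 * 0.5 = 26
154 * 0.2 = 30.8
78 * 0.07 = 5.46
183 * 0.09 = 16.47
A_total = 26 + 30.8 + 5.46 + 16.47 = 78.73 m^2


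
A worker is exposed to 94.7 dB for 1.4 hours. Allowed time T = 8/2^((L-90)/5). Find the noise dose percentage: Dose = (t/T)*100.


T_allowed = 8 / 2^((94.7 - 90)/5) = 4.16986 hr
Dose = 1.4 / 4.16986 * 100 = 33.574 %


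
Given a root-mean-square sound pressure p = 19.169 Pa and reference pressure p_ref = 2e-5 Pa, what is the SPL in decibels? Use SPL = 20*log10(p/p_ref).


p / p_ref = 19.169 / 2e-5 = 958450
SPL = 20 * log10(958450) = 119.63 dB


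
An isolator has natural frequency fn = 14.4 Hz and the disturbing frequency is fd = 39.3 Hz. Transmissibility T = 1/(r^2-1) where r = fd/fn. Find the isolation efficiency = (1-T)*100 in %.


r = 39.3 / 14.4 = 2.72917
r^2 - 1 = 2.72917^2 - 1 = 6.44837
T = 1/6.44837 = 0.155078
Efficiency = (1 - 0.155078)*100 = 84.492 %


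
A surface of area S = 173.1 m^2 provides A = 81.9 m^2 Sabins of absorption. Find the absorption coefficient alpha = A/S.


Absorption coefficient = absorbed power / incident power
alpha = A / S = 81.9 / 173.1 = 0.47314


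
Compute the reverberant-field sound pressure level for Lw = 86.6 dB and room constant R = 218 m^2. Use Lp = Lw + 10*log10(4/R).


4/R = 4/218 = 0.0183486
Lp = 86.6 + 10*log10(0.0183486) = 69.236 dB


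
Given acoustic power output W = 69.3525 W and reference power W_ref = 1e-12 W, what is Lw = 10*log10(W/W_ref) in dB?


W / W_ref = 69.3525 / 1e-12 = 6.93525e+13
Lw = 10 * log10(6.93525e+13) = 138.41 dB


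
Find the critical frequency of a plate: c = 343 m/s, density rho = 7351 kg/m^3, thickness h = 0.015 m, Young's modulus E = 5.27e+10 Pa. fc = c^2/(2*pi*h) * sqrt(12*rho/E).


12*rho/E = 12*7351/5.27e+10 = 1.67385e-06
sqrt(12*rho/E) = sqrt(1.67385e-06) = 0.00129377
c^2/(2*pi*h) = 343^2/(2*pi*0.015) = 1.24829e+06
fc = 1.24829e+06 * 0.00129377 = 1615 Hz


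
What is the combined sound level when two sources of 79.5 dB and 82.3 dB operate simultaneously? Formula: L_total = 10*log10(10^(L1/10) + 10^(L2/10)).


10^(79.5/10) = 8.91251e+07
10^(82.3/10) = 1.69824e+08
Sum = 8.91251e+07 + 1.69824e+08 = 2.58949e+08
L_total = 10*log10(2.58949e+08) = 84.132 dB


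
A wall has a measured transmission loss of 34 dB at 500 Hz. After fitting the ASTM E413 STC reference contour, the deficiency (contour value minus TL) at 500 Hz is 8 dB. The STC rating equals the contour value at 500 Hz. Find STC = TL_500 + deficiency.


By ASTM E413, STC = value of the fitted reference contour at 500 Hz.
Contour value at 500 Hz = TL_500 + deficiency = 34 + 8 = 42
STC = 42


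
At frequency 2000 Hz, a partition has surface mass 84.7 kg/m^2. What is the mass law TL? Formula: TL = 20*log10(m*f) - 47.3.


m * f = 84.7 * 2000 = 169400
20*log10(169400) = 104.578 dB
TL = 104.578 - 47.3 = 57.278 dB


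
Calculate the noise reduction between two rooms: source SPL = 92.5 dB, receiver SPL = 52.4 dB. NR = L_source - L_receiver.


NR = L_source - L_receiver (difference between source and receiving room levels)
NR = 92.5 - 52.4 = 40.1 dB


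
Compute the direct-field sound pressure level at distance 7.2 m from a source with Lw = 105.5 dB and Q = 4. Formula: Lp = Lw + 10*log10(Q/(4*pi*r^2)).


4*pi*r^2 = 4*pi*7.2^2 = 651.441 m^2
Q / (4*pi*r^2) = 4 / 651.441 = 0.00614023
Lp = 105.5 + 10*log10(0.00614023) = 83.382 dB


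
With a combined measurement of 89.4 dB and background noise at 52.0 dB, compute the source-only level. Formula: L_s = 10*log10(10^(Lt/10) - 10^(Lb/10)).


10^(89.4/10) = 8.70964e+08
10^(52.0/10) = 158489
Difference = 8.70964e+08 - 158489 = 8.70806e+08
L_source = 10*log10(8.70806e+08) = 89.399 dB


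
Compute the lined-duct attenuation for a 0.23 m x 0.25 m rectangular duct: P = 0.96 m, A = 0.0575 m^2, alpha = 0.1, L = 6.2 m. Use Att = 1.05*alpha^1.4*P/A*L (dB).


alpha^1.4 = 0.1^1.4 = 0.0398107
Attenuation rate = 1.05 * alpha^1.4 * P / A
= 1.05 * 0.0398107 * 0.96 / 0.0575 = 0.697899 dB/m
Total Att = 0.697899 * 6.2 = 4.327 dB


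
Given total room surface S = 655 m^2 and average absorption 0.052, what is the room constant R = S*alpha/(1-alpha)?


R = 655 * 0.052 / (1 - 0.052) = 35.928 m^2


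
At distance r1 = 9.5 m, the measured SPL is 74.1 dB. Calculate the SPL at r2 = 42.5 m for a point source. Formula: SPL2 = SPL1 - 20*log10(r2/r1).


r2/r1 = 42.5/9.5 = 4.47368
Correction = 20*log10(4.47368) = 13.0133 dB
SPL2 = 74.1 - 13.0133 = 61.087 dB


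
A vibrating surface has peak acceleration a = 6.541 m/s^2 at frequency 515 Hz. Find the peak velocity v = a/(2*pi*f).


omega = 2*pi*f = 2*pi*515 = 3235.84 rad/s
v = a / omega = 6.541 / 3235.84 = 0.0020214 m/s


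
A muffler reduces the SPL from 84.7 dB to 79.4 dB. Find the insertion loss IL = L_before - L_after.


Insertion loss = SPL without muffler - SPL with muffler
IL = 84.7 - 79.4 = 5.3 dB


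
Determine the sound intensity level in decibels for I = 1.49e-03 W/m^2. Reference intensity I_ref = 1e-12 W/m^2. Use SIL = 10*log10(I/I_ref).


I / I_ref = 1.49e-03 / 1e-12 = 1.49e+09
SIL = 10 * log10(1.49e+09) = 91.732 dB


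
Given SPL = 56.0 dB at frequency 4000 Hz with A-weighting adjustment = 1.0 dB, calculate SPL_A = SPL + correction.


A-weighting table: 4000 Hz -> 1.0 dB correction
SPL_A = SPL + correction = 56.0 + (1.0) = 57 dBA


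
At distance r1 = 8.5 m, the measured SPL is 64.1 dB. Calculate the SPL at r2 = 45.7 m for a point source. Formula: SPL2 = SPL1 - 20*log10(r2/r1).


r2/r1 = 45.7/8.5 = 5.37647
Correction = 20*log10(5.37647) = 14.6099 dB
SPL2 = 64.1 - 14.6099 = 49.49 dB


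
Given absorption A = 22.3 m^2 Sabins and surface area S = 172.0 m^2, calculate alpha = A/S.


Absorption coefficient = absorbed power / incident power
alpha = A / S = 22.3 / 172.0 = 0.12965


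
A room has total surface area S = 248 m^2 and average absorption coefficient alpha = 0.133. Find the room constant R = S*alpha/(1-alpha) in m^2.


R = 248 * 0.133 / (1 - 0.133) = 38.044 m^2


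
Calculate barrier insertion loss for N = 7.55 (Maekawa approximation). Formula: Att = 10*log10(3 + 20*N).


3 + 20*N = 3 + 20*7.55 = 154
Att = 10*log10(154) = 21.875 dB


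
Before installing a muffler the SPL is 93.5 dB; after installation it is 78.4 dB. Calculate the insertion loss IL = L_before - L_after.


Insertion loss = SPL without muffler - SPL with muffler
IL = 93.5 - 78.4 = 15.1 dB


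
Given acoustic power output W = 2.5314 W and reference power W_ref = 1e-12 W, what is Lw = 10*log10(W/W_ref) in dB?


W / W_ref = 2.5314 / 1e-12 = 2.5314e+12
Lw = 10 * log10(2.5314e+12) = 124.03 dB


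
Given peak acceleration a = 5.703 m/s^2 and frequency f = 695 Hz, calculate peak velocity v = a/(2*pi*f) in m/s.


omega = 2*pi*f = 2*pi*695 = 4366.81 rad/s
v = a / omega = 5.703 / 4366.81 = 0.001306 m/s
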